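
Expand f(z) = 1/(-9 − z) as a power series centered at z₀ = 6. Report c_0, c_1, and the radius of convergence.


Let w = z − z₀, so z = z₀ + w.
Then -9 − z = -9 − (z₀ + w) = (-9 − z₀) − w = -15 − w.
f(z) = 1/(-15 − w) = (1/(-15)) · 1/(1 − w/(-15)) = Σ_{n≥0} w^n / (-15)^(n+1).
So c_n = 1/(-15)^(n+1):
  c_0 = 1/(-15)^1 = -1/15.
  c_1 = 1/(-15)^2 = 1/225.
The series is valid for |w/d| < 1, i.e. |z − z₀| < |d|.
Radius of convergence: R = |-9 − z₀| = |-15| = 15 (distance from z₀ to the singularity z = -9).

c_0 = -1/15, c_1 = 1/225; R = 15.


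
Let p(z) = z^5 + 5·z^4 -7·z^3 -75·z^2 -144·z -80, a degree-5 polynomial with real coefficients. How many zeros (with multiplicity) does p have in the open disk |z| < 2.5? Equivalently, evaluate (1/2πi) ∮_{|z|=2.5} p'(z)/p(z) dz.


The zeros of p are: 4, -1, (-2 + 1i), (-2 - 1i), -4.
Their magnitudes are: 4, 1, 2.236, 2.236, 4.
Zeros with |z| < R = 2.5: -1, (-2 + 1i), (-2 - 1i).
Count = 3.
By the argument principle, (1/2πi) ∮_{|z|=R} p'(z)/p(z) dz equals exactly this count.

Number of zeros inside |z| < 2.5: 3.


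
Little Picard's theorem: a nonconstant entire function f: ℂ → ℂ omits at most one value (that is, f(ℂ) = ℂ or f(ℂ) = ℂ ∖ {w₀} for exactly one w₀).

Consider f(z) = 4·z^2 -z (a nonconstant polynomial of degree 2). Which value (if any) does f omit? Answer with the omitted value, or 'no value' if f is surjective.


Little Picard bounds the complement of f(ℂ) to at most one point.
For every w ∈ ℂ, the equation p(z) − w = 0 is a nonconstant polynomial in z and hence has at least one root by the fundamental theorem of algebra. So p is surjective onto ℂ, omitting no value.

Omitted value: no value.


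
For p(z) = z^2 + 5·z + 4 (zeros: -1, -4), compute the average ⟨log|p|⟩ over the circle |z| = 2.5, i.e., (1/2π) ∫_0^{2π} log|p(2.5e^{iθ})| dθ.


Zeros: -4, -1; r = 2.5.
Inside |z| < r: -1. Outside (|z| ≥ r): -4.
p(0) = 4, so log|p(0)| = log(4) = 1.3863.
Apply Jensen: I(r) = log|p(0)| + Σ_k log(r/|z_k|), summed over zeros inside |z| < r.
  log(r/|z_k|) for z_k = -1: log(2.5/1) = 0.9163
  Outside zeros (-4) contribute nothing to the Jensen sum.
Sum over inside zeros: 0.9163.
I(r) = log|p(0)| + (inside sum) = 1.3863 + 0.9163 = 2.3026.
Note: since some zeros are outside |z| ≤ r, the simplified n·log(r) form does NOT apply — only the inside zeros contribute.

I(r) ≈ 2.3026.


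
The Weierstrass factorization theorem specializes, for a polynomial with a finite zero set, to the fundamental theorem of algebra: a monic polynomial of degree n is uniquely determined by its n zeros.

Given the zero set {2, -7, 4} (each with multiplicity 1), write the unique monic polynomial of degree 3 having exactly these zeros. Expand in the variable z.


The polynomial is p(z) = ∏_{α ∈ S} (z − α), where S = {2, -7, 4}.
Expanding the product yields: p(z) = z^3 + z^2 -34·z + 56.
The resulting polynomial has degree 3 and real coefficients as required.

p(z) = z^3 + z^2 -34·z + 56.


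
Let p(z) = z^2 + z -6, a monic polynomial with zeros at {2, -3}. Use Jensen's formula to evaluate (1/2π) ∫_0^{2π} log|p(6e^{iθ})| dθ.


Zeros: -3, 2; r = 6.
Inside |z| < r: -3, 2. Outside (|z| ≥ r): ∅.
p(0) = -6, so log|p(0)| = log(6) = 1.7918.
Apply Jensen: I(r) = log|p(0)| + Σ_k log(r/|z_k|), summed over zeros inside |z| < r.
  log(r/|z_k|) for z_k = 2: log(6/2) = 1.0986
  log(r/|z_k|) for z_k = -3: log(6/3) = 0.6931
Sum over inside zeros: 1.7918.
I(r) = log|p(0)| + (inside sum) = 1.7918 + 1.7918 = 3.5835.
Closed form (all zeros inside, monic): I(r) = n·log(r) = 2·log(6) = 3.5835. ✓

I(r) ≈ 3.5835.


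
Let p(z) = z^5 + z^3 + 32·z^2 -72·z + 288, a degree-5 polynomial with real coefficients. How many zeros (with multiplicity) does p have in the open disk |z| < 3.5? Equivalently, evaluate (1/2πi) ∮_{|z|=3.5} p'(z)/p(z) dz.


The zeros of p are: -4, (0 + 3i), (0 - 3i), (2 + 2i), (2 - 2i).
Their magnitudes are: 4, 3, 3, 2.828, 2.828.
Zeros with |z| < R = 3.5: (0 + 3i), (0 - 3i), (2 + 2i), (2 - 2i).
Count = 4.
By the argument principle, (1/2πi) ∮_{|z|=R} p'(z)/p(z) dz equals exactly this count.

Number of zeros inside |z| < 3.5: 4.


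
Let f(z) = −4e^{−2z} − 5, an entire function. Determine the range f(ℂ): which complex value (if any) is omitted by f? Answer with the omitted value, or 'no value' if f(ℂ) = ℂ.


Little Picard bounds the complement of f(ℂ) to at most one point.
e^{−2z} is never zero on ℂ, so -4·e^{−2z} takes every value in ℂ ∖ {0}. Adding -5 shifts the range to ℂ ∖ {-5}. Thus f omits exactly the value -5.

Omitted value: -5.


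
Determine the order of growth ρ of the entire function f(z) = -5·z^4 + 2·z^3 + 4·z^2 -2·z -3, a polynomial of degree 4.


|f(z)| ≤ Σ|c_k|·r^k = O(r^4) as r → ∞. Polynomial growth is O(e^{r^ε}) for every ε > 0 (since r^4/e^{r^ε} → 0), so ρ ≤ ε for all ε > 0, i.e. ρ = 0. Every nonconstant polynomial has order 0.
Therefore ρ = 0.

Order ρ = 0.


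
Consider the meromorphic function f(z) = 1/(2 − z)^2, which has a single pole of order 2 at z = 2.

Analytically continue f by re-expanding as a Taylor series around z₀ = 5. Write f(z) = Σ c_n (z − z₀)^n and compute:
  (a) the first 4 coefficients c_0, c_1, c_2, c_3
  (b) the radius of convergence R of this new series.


Let w = z − z₀, so z = z₀ + w.
Then 2 − z = 2 − (z₀ + w) = (2 − z₀) − w = -3 − w.
f(z) = 1/(-3 − w)^2 = (1/(-3)^2) · (1 − w/(-3))^{−2}.
By the binomial series (1−u)^{−2} = Σ_{n≥0} C(n+1, 1) u^n for |u|<1, with u = w/(-3):
  c_n = C(n+1, 1) / (-3)^(n+2).
  c_0 = 1/(-3)^2 = 1/9.
  c_1 = 2/(-3)^3 = -2/27.
  c_2 = 3/(-3)^4 = 1/27.
  c_3 = 4/(-3)^5 = -4/243.
The series is valid for |w/d| < 1, i.e. |z − z₀| < |d|.
Radius of convergence: R = |2 − z₀| = |-3| = 3 (distance from z₀ to the singularity z = 2).

c_0 = 1/9, c_1 = -2/27, c_2 = 1/27, c_3 = -4/243; R = 3.


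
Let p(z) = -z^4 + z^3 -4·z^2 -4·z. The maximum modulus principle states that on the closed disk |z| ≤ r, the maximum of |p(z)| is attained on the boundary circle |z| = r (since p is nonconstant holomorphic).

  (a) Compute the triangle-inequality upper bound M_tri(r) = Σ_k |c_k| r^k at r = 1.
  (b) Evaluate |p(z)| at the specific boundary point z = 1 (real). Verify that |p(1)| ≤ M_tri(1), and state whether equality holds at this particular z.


Coefficients: c_0 = 0, c_1 = -4, c_2 = -4, c_3 = 1, c_4 = -1. Radius r = 1.
Part (a). Triangle bound: M_tri(r) = Σ_k |c_k| r^k
  = |0|·1^0 + |-4|·1^1 + |-4|·1^2 + |1|·1^3 + |-1|·1^4
  = 0 + 4 + 4 + 1 + 1 = 10.
This bounds M(r) := max_{|z|=r} |p(z)| from above; equality holds iff all terms c_k z^k can be made to align in phase at a single z on |z|=r.
Part (b). At z = 1 (real, on the circle |z| = r):
  p(1) = (0)·1^0 + (-4)·1^1 + (-4)·1^2 + (1)·1^3 + (-1)·1^4 = -8.
  |p(1)| = 8.
Check: |p(1)| = 8 ≤ 10 = M_tri(1). ✓ Equality does not hold at z = 1 (the coefficients have mixed signs, so the terms do not all align in phase there).

M_tri(1) = 10; |p(1)| = 8; equality at z=1: no.


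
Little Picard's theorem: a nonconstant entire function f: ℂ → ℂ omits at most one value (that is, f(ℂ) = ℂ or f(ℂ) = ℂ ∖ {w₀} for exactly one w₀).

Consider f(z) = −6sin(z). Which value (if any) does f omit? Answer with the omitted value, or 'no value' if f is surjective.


Little Picard bounds the complement of f(ℂ) to at most one point.
sin is entire and surjective onto ℂ: for every w ∈ ℂ, sin(ζ) = w has a solution ζ ∈ ℂ (e.g., via the complex inverse arcsin). With ζ = z this gives z = ζ/(1). Then -6·sin(z) takes every value in -6·ℂ = ℂ, and adding 0 is a bijection of ℂ. So f is surjective and omits no value. (Note: only on the real line is sin bounded by [−1, 1].)

Omitted value: no value.


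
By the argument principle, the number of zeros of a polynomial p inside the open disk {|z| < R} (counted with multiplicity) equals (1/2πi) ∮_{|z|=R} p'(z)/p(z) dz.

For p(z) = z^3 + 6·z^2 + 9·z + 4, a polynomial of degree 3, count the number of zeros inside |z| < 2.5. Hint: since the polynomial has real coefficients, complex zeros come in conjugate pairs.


The zeros of p are: -1, -4, -1.
Their magnitudes are: 1, 4, 1.
Zeros with |z| < R = 2.5: -1, -1.
Count = 2.
By the argument principle, (1/2πi) ∮_{|z|=R} p'(z)/p(z) dz equals exactly this count.

Number of zeros inside |z| < 2.5: 2.


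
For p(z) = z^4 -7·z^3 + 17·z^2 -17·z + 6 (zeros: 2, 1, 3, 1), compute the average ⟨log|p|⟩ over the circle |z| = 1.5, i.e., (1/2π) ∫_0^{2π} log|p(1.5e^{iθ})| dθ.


Zeros: 1, 1, 2, 3; r = 1.5.
Inside |z| < r: 1, 1. Outside (|z| ≥ r): 2, 3.
p(0) = 6, so log|p(0)| = log(6) = 1.7918.
Apply Jensen: I(r) = log|p(0)| + Σ_k log(r/|z_k|), summed over zeros inside |z| < r.
  log(r/|z_k|) for z_k = 1: log(1.5/1) = 0.4055
  log(r/|z_k|) for z_k = 1: log(1.5/1) = 0.4055
  Outside zeros (2, 3) contribute nothing to the Jensen sum.
Sum over inside zeros: 0.8109.
I(r) = log|p(0)| + (inside sum) = 1.7918 + 0.8109 = 2.6027.
Note: since some zeros are outside |z| ≤ r, the simplified n·log(r) form does NOT apply — only the inside zeros contribute.

I(r) ≈ 2.6027.


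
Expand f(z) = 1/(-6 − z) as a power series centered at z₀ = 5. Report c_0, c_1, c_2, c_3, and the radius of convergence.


Let w = z − z₀, so z = z₀ + w.
Then -6 − z = -6 − (z₀ + w) = (-6 − z₀) − w = -11 − w.
f(z) = 1/(-11 − w) = (1/(-11)) · 1/(1 − w/(-11)) = Σ_{n≥0} w^n / (-11)^(n+1).
So c_n = 1/(-11)^(n+1):
  c_0 = 1/(-11)^1 = -1/11.
  c_1 = 1/(-11)^2 = 1/121.
  c_2 = 1/(-11)^3 = -1/1331.
  c_3 = 1/(-11)^4 = 1/14641.
The series is valid for |w/d| < 1, i.e. |z − z₀| < |d|.
Radius of convergence: R = |-6 − z₀| = |-11| = 11 (distance from z₀ to the singularity z = -6).

c_0 = -1/11, c_1 = 1/121, c_2 = -1/1331, c_3 = 1/14641; R = 11.


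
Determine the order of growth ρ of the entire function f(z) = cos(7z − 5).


cos(w) is a linear combination of e^{iw} and e^{−iw} (or e^w, e^{−w} in the hyperbolic case), so |cos(w)| ≤ e^{|w|}. With w = 7z − 5, |w| ≤ 7|z| + 5 = 7r + 5 on |z| = r, giving M(r) ≤ e^{7r + 5}, so ρ ≤ 1. On a suitable ray (z = it for sin/cos; z = t for sinh/cosh, t real → ∞), |cos(7z − 5)| grows like e^{7|t|}/2, so ρ ≥ 1. Hence ρ = 1.
Therefore ρ = 1.

Order ρ = 1.


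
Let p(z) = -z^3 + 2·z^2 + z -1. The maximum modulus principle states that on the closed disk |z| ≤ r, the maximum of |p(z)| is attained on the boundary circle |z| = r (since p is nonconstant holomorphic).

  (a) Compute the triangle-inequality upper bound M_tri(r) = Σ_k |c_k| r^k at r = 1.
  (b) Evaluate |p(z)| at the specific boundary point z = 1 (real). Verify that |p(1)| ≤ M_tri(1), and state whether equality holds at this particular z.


Coefficients: c_0 = -1, c_1 = 1, c_2 = 2, c_3 = -1. Radius r = 1.
Part (a). Triangle bound: M_tri(r) = Σ_k |c_k| r^k
  = |-1|·1^0 + |1|·1^1 + |2|·1^2 + |-1|·1^3
  = 1 + 1 + 2 + 1 = 5.
This bounds M(r) := max_{|z|=r} |p(z)| from above; equality holds iff all terms c_k z^k can be made to align in phase at a single z on |z|=r.
Part (b). At z = 1 (real, on the circle |z| = r):
  p(1) = (-1)·1^0 + (1)·1^1 + (2)·1^2 + (-1)·1^3 = 1.
  |p(1)| = 1.
Check: |p(1)| = 1 ≤ 5 = M_tri(1). ✓ Equality does not hold at z = 1 (the coefficients have mixed signs, so the terms do not all align in phase there).

M_tri(1) = 5; |p(1)| = 1; equality at z=1: no.


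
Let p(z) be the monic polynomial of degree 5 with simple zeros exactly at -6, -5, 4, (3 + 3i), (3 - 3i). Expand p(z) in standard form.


The polynomial is p(z) = ∏_{α ∈ S} (z − α), where S = {-6, -5, 4, (3 + 3i), (3 - 3i)}.
Expanding the product yields: p(z) = z^5 + z^4 -38·z^3 + 90·z^2 + 468·z -2160.
Note conjugate pairs combine to real quadratics: (z − (3+3i))(z − (3−3i)) = z² − 6z + 18.
The resulting polynomial has degree 5 and real coefficients as required.

p(z) = z^5 + z^4 -38·z^3 + 90·z^2 + 468·z -2160.


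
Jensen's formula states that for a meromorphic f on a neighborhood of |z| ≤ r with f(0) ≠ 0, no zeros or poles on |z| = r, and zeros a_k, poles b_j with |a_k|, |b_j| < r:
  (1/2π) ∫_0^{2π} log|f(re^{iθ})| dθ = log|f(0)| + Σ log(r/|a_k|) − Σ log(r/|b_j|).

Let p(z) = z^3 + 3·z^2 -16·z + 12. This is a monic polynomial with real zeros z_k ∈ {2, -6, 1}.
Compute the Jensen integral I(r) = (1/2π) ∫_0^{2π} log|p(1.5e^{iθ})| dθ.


Zeros: -6, 1, 2; r = 1.5.
Inside |z| < r: 1. Outside (|z| ≥ r): -6, 2.
p(0) = 12, so log|p(0)| = log(12) = 2.4849.
Apply Jensen: I(r) = log|p(0)| + Σ_k log(r/|z_k|), summed over zeros inside |z| < r.
  log(r/|z_k|) for z_k = 1: log(1.5/1) = 0.4055
  Outside zeros (-6, 2) contribute nothing to the Jensen sum.
Sum over inside zeros: 0.4055.
I(r) = log|p(0)| + (inside sum) = 2.4849 + 0.4055 = 2.8904.
Note: since some zeros are outside |z| ≤ r, the simplified n·log(r) form does NOT apply — only the inside zeros contribute.

I(r) ≈ 2.8904.


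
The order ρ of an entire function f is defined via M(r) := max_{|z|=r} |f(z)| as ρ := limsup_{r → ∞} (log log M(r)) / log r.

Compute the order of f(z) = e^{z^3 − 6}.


|e^{z^3 − 6}| = e^{Re(1·z^3) + -6} ≤ e^{1|z|^3 + -6} = e^{1r^3 + -6} on |z| = r, so ρ ≤ 3. Choosing z on |z|=r so that 1·z^3 is real positive (always possible by picking arg z appropriately) gives |f(z)| = e^{1r^3 + -6}, matching the bound. The additive constant -6 does not affect log log M(r) ~ 3·log r. Hence ρ = 3.
Therefore ρ = 3.

Order ρ = 3.


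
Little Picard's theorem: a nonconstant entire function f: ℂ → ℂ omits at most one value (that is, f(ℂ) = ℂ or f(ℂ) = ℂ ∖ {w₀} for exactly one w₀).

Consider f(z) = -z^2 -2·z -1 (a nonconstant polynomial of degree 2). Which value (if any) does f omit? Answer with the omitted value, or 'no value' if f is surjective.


Little Picard bounds the complement of f(ℂ) to at most one point.
For every w ∈ ℂ, the equation p(z) − w = 0 is a nonconstant polynomial in z and hence has at least one root by the fundamental theorem of algebra. So p is surjective onto ℂ, omitting no value.

Omitted value: no value.


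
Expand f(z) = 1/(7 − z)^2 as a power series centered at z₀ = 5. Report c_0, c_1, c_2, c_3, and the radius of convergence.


Let w = z − z₀, so z = z₀ + w.
Then 7 − z = 7 − (z₀ + w) = (7 − z₀) − w = 2 − w.
f(z) = 1/(2 − w)^2 = (1/(2)^2) · (1 − w/(2))^{−2}.
By the binomial series (1−u)^{−2} = Σ_{n≥0} C(n+1, 1) u^n for |u|<1, with u = w/(2):
  c_n = C(n+1, 1) / (2)^(n+2).
  c_0 = 1/(2)^2 = 1/4.
  c_1 = 2/(2)^3 = 1/4.
  c_2 = 3/(2)^4 = 3/16.
  c_3 = 4/(2)^5 = 1/8.
The series is valid for |w/d| < 1, i.e. |z − z₀| < |d|.
Radius of convergence: R = |7 − z₀| = |2| = 2 (distance from z₀ to the singularity z = 7).

c_0 = 1/4, c_1 = 1/4, c_2 = 3/16, c_3 = 1/8; R = 2.


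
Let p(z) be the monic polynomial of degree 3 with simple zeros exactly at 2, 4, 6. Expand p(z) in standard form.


The polynomial is p(z) = ∏_{α ∈ S} (z − α), where S = {2, 4, 6}.
Expanding the product yields: p(z) = z^3 -12·z^2 + 44·z -48.
The resulting polynomial has degree 3 and real coefficients as required.

p(z) = z^3 -12·z^2 + 44·z -48.


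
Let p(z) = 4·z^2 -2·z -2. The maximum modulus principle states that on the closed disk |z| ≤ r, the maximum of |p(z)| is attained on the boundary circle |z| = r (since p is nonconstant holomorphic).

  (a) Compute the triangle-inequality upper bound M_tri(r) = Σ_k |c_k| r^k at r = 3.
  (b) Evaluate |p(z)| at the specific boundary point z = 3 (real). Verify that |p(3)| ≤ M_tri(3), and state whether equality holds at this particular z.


Coefficients: c_0 = -2, c_1 = -2, c_2 = 4. Radius r = 3.
Part (a). Triangle bound: M_tri(r) = Σ_k |c_k| r^k
  = |-2|·3^0 + |-2|·3^1 + |4|·3^2
  = 2 + 6 + 36 = 44.
This bounds M(r) := max_{|z|=r} |p(z)| from above; equality holds iff all terms c_k z^k can be made to align in phase at a single z on |z|=r.
Part (b). At z = 3 (real, on the circle |z| = r):
  p(3) = (-2)·3^0 + (-2)·3^1 + (4)·3^2 = 28.
  |p(3)| = 28.
Check: |p(3)| = 28 ≤ 44 = M_tri(3). ✓ Equality does not hold at z = 3 (the coefficients have mixed signs, so the terms do not all align in phase there).

M_tri(3) = 44; |p(3)| = 28; equality at z=3: no.


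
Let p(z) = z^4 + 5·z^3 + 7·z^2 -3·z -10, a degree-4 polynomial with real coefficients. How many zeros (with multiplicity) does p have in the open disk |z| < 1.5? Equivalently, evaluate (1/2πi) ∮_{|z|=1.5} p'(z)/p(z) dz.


The zeros of p are: 1, -2, (-2 + 1i), (-2 - 1i).
Their magnitudes are: 1, 2, 2.236, 2.236.
Zeros with |z| < R = 1.5: 1.
Count = 1.
By the argument principle, (1/2πi) ∮_{|z|=R} p'(z)/p(z) dz equals exactly this count.

Number of zeros inside |z| < 1.5: 1.


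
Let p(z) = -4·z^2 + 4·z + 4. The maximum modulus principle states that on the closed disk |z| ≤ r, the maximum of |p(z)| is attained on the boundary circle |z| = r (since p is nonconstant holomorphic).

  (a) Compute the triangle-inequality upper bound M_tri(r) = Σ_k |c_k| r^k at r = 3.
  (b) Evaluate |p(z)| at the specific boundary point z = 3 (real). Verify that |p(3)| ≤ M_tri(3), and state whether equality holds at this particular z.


Coefficients: c_0 = 4, c_1 = 4, c_2 = -4. Radius r = 3.
Part (a). Triangle bound: M_tri(r) = Σ_k |c_k| r^k
  = |4|·3^0 + |4|·3^1 + |-4|·3^2
  = 4 + 12 + 36 = 52.
This bounds M(r) := max_{|z|=r} |p(z)| from above; equality holds iff all terms c_k z^k can be made to align in phase at a single z on |z|=r.
Part (b). At z = 3 (real, on the circle |z| = r):
  p(3) = (4)·3^0 + (4)·3^1 + (-4)·3^2 = -20.
  |p(3)| = 20.
Check: |p(3)| = 20 ≤ 52 = M_tri(3). ✓ Equality does not hold at z = 3 (the coefficients have mixed signs, so the terms do not all align in phase there).

M_tri(3) = 52; |p(3)| = 20; equality at z=3: no.


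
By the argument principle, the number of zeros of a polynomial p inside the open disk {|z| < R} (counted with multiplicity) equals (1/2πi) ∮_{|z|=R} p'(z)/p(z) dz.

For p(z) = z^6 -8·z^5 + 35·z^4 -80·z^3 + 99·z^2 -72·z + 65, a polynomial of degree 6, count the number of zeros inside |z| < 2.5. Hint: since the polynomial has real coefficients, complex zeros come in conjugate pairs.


The zeros of p are: (2 + 1i), (2 - 1i), (2 + 3i), (2 - 3i), (0 + 1i), (0 - 1i).
Their magnitudes are: 2.236, 2.236, 3.606, 3.606, 1, 1.
Zeros with |z| < R = 2.5: (2 + 1i), (2 - 1i), (0 + 1i), (0 - 1i).
Count = 4.
By the argument principle, (1/2πi) ∮_{|z|=R} p'(z)/p(z) dz equals exactly this count.

Number of zeros inside |z| < 2.5: 4.


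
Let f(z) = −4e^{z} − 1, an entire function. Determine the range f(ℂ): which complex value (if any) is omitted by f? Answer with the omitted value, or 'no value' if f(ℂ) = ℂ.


Little Picard bounds the complement of f(ℂ) to at most one point.
e^{z} is never zero on ℂ, so -4·e^{z} takes every value in ℂ ∖ {0}. Adding -1 shifts the range to ℂ ∖ {-1}. Thus f omits exactly the value -1.

Omitted value: -1.


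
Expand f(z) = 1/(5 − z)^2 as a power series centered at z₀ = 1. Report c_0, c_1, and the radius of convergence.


Let w = z − z₀, so z = z₀ + w.
Then 5 − z = 5 − (z₀ + w) = (5 − z₀) − w = 4 − w.
f(z) = 1/(4 − w)^2 = (1/(4)^2) · (1 − w/(4))^{−2}.
By the binomial series (1−u)^{−2} = Σ_{n≥0} C(n+1, 1) u^n for |u|<1, with u = w/(4):
  c_n = C(n+1, 1) / (4)^(n+2).
  c_0 = 1/(4)^2 = 1/16.
  c_1 = 2/(4)^3 = 1/32.
The series is valid for |w/d| < 1, i.e. |z − z₀| < |d|.
Radius of convergence: R = |5 − z₀| = |4| = 4 (distance from z₀ to the singularity z = 5).

c_0 = 1/16, c_1 = 1/32; R = 4.


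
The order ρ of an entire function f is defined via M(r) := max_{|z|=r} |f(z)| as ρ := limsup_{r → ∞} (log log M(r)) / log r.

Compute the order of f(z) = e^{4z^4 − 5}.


|e^{4z^4 − 5}| = e^{Re(4·z^4) + -5} ≤ e^{4|z|^4 + -5} = e^{4r^4 + -5} on |z| = r, so ρ ≤ 4. Choosing z on |z|=r so that 4·z^4 is real positive (always possible by picking arg z appropriately) gives |f(z)| = e^{4r^4 + -5}, matching the bound. The additive constant -5 does not affect log log M(r) ~ 4·log r. Hence ρ = 4.
Therefore ρ = 4.

Order ρ = 4.


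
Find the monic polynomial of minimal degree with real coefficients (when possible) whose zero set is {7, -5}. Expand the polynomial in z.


The polynomial is p(z) = ∏_{α ∈ S} (z − α), where S = {7, -5}.
Expanding the product yields: p(z) = z^2 -2·z -35.
The resulting polynomial has degree 2 and real coefficients as required.

p(z) = z^2 -2·z -35.


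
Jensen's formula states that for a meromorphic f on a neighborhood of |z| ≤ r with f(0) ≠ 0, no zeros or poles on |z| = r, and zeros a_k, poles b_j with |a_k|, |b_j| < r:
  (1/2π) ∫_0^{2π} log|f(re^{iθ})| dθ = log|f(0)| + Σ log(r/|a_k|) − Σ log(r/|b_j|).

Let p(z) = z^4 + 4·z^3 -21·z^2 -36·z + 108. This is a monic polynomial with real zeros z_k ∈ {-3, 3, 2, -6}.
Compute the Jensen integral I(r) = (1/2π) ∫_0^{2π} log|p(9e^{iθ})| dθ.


Zeros: -6, -3, 2, 3; r = 9.
Inside |z| < r: -6, -3, 2, 3. Outside (|z| ≥ r): ∅.
p(0) = 108, so log|p(0)| = log(108) = 4.6821.
Apply Jensen: I(r) = log|p(0)| + Σ_k log(r/|z_k|), summed over zeros inside |z| < r.
  log(r/|z_k|) for z_k = -3: log(9/3) = 1.0986
  log(r/|z_k|) for z_k = 3: log(9/3) = 1.0986
  log(r/|z_k|) for z_k = 2: log(9/2) = 1.5041
  log(r/|z_k|) for z_k = -6: log(9/6) = 0.4055
Sum over inside zeros: 4.1068.
I(r) = log|p(0)| + (inside sum) = 4.6821 + 4.1068 = 8.7889.
Closed form (all zeros inside, monic): I(r) = n·log(r) = 4·log(9) = 8.7889. ✓

I(r) ≈ 8.7889.


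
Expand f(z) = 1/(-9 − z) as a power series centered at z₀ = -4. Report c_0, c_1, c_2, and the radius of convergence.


Let w = z − z₀, so z = z₀ + w.
Then -9 − z = -9 − (z₀ + w) = (-9 − z₀) − w = -5 − w.
f(z) = 1/(-5 − w) = (1/(-5)) · 1/(1 − w/(-5)) = Σ_{n≥0} w^n / (-5)^(n+1).
So c_n = 1/(-5)^(n+1):
  c_0 = 1/(-5)^1 = -1/5.
  c_1 = 1/(-5)^2 = 1/25.
  c_2 = 1/(-5)^3 = -1/125.
The series is valid for |w/d| < 1, i.e. |z − z₀| < |d|.
Radius of convergence: R = |-9 − z₀| = |-5| = 5 (distance from z₀ to the singularity z = -9).

c_0 = -1/5, c_1 = 1/25, c_2 = -1/125; R = 5.


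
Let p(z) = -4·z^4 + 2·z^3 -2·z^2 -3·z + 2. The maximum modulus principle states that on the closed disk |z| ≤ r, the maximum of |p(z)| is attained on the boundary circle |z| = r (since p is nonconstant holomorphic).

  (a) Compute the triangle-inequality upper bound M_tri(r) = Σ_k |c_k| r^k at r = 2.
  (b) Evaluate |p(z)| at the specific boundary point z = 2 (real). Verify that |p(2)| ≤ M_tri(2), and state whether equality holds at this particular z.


Coefficients: c_0 = 2, c_1 = -3, c_2 = -2, c_3 = 2, c_4 = -4. Radius r = 2.
Part (a). Triangle bound: M_tri(r) = Σ_k |c_k| r^k
  = |2|·2^0 + |-3|·2^1 + |-2|·2^2 + |2|·2^3 + |-4|·2^4
  = 2 + 6 + 8 + 16 + 64 = 96.
This bounds M(r) := max_{|z|=r} |p(z)| from above; equality holds iff all terms c_k z^k can be made to align in phase at a single z on |z|=r.
Part (b). At z = 2 (real, on the circle |z| = r):
  p(2) = (2)·2^0 + (-3)·2^1 + (-2)·2^2 + (2)·2^3 + (-4)·2^4 = -60.
  |p(2)| = 60.
Check: |p(2)| = 60 ≤ 96 = M_tri(2). ✓ Equality does not hold at z = 2 (the coefficients have mixed signs, so the terms do not all align in phase there).

M_tri(2) = 96; |p(2)| = 60; equality at z=2: no.


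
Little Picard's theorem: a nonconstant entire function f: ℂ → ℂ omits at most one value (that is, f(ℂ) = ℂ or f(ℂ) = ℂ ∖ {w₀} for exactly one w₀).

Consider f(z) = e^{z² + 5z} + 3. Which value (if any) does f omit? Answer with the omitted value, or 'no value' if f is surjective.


Little Picard bounds the complement of f(ℂ) to at most one point.
The exponent g(z) = z² + 5z is a nonconstant polynomial, hence surjective onto ℂ. So e^{g(z)} takes every value in {e^w : w ∈ ℂ} = ℂ ∖ {0}. Adding 3 shifts the range to ℂ ∖ {3}. f omits exactly 3.

Omitted value: 3.


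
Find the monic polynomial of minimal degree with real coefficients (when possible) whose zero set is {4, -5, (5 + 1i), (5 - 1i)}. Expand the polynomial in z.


The polynomial is p(z) = ∏_{α ∈ S} (z − α), where S = {4, -5, (5 + 1i), (5 - 1i)}.
Expanding the product yields: p(z) = z^4 -9·z^3 -4·z^2 + 226·z -520.
Note conjugate pairs combine to real quadratics: (z − (5+1i))(z − (5−1i)) = z² − 10z + 26.
The resulting polynomial has degree 4 and real coefficients as required.

p(z) = z^4 -9·z^3 -4·z^2 + 226·z -520.


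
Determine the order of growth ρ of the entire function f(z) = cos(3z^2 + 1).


Write cos(w) = (e^{iw} ± e^{−iw})/(2 or 2i), so |cos(w)| ≤ e^{|w|}. With w = 3z^2 + 1, |w| ≤ 3r^2 + 1 on |z|=r, giving M(r) ≤ e^{3r^2 + 1} and ρ ≤ 2. For the lower bound, choose z on |z|=r with 3z^2 purely imaginary of modulus 3r^2; then |cos(3z^2 + 1)| grows like e^{3r^2}/2, so ρ ≥ 2. Hence ρ = 2.
Therefore ρ = 2.

Order ρ = 2.


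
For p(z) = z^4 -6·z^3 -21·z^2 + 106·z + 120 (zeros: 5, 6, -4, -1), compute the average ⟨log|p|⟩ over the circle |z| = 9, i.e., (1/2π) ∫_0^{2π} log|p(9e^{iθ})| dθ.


Zeros: -4, -1, 5, 6; r = 9.
Inside |z| < r: -4, -1, 5, 6. Outside (|z| ≥ r): ∅.
p(0) = 120, so log|p(0)| = log(120) = 4.7875.
Apply Jensen: I(r) = log|p(0)| + Σ_k log(r/|z_k|), summed over zeros inside |z| < r.
  log(r/|z_k|) for z_k = 5: log(9/5) = 0.5878
  log(r/|z_k|) for z_k = 6: log(9/6) = 0.4055
  log(r/|z_k|) for z_k = -4: log(9/4) = 0.8109
  log(r/|z_k|) for z_k = -1: log(9/1) = 2.1972
Sum over inside zeros: 4.0014.
I(r) = log|p(0)| + (inside sum) = 4.7875 + 4.0014 = 8.7889.
Closed form (all zeros inside, monic): I(r) = n·log(r) = 4·log(9) = 8.7889. ✓

I(r) ≈ 8.7889.


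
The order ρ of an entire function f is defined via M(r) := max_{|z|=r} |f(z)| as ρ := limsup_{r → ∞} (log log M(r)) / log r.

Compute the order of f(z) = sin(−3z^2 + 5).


Write sin(w) = (e^{iw} ± e^{−iw})/(2 or 2i), so |sin(w)| ≤ e^{|w|}. With w = −3z^2 + 5, |w| ≤ 3r^2 + 5 on |z|=r, giving M(r) ≤ e^{3r^2 + 5} and ρ ≤ 2. For the lower bound, choose z on |z|=r with -3z^2 purely imaginary of modulus 3r^2; then |sin(−3z^2 + 5)| grows like e^{3r^2}/2, so ρ ≥ 2. Hence ρ = 2.
Therefore ρ = 2.

Order ρ = 2.


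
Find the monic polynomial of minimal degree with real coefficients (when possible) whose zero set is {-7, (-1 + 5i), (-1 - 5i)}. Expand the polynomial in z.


The polynomial is p(z) = ∏_{α ∈ S} (z − α), where S = {-7, (-1 + 5i), (-1 - 5i)}.
Expanding the product yields: p(z) = z^3 + 9·z^2 + 40·z + 182.
Note conjugate pairs combine to real quadratics: (z − (-1+5i))(z − (-1−5i)) = z² + 2z + 26.
The resulting polynomial has degree 3 and real coefficients as required.

p(z) = z^3 + 9·z^2 + 40·z + 182.


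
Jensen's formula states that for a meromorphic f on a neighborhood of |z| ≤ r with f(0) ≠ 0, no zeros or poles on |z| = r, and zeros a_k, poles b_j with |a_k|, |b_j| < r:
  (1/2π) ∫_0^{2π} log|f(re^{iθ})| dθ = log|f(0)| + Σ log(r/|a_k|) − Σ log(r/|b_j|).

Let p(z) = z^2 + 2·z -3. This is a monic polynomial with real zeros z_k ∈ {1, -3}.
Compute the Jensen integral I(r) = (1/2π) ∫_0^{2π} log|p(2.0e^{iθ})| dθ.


Zeros: -3, 1; r = 2.0.
Inside |z| < r: 1. Outside (|z| ≥ r): -3.
p(0) = -3, so log|p(0)| = log(3) = 1.0986.
Apply Jensen: I(r) = log|p(0)| + Σ_k log(r/|z_k|), summed over zeros inside |z| < r.
  log(r/|z_k|) for z_k = 1: log(2.0/1) = 0.6931
  Outside zeros (-3) contribute nothing to the Jensen sum.
Sum over inside zeros: 0.6931.
I(r) = log|p(0)| + (inside sum) = 1.0986 + 0.6931 = 1.7918.
Note: since some zeros are outside |z| ≤ r, the simplified n·log(r) form does NOT apply — only the inside zeros contribute.

I(r) ≈ 1.7918.


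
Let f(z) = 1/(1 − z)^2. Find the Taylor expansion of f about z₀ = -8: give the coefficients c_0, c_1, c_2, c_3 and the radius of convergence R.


Let w = z − z₀, so z = z₀ + w.
Then 1 − z = 1 − (z₀ + w) = (1 − z₀) − w = 9 − w.
f(z) = 1/(9 − w)^2 = (1/(9)^2) · (1 − w/(9))^{−2}.
By the binomial series (1−u)^{−2} = Σ_{n≥0} C(n+1, 1) u^n for |u|<1, with u = w/(9):
  c_n = C(n+1, 1) / (9)^(n+2).
  c_0 = 1/(9)^2 = 1/81.
  c_1 = 2/(9)^3 = 2/729.
  c_2 = 3/(9)^4 = 1/2187.
  c_3 = 4/(9)^5 = 4/59049.
The series is valid for |w/d| < 1, i.e. |z − z₀| < |d|.
Radius of convergence: R = |1 − z₀| = |9| = 9 (distance from z₀ to the singularity z = 1).

c_0 = 1/81, c_1 = 2/729, c_2 = 1/2187, c_3 = 4/59049; R = 9.


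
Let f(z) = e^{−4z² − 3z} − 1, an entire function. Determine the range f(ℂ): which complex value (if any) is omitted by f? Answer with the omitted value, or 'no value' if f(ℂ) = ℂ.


Little Picard bounds the complement of f(ℂ) to at most one point.
The exponent g(z) = −4z² − 3z is a nonconstant polynomial, hence surjective onto ℂ. So e^{g(z)} takes every value in {e^w : w ∈ ℂ} = ℂ ∖ {0}. Adding -1 shifts the range to ℂ ∖ {-1}. f omits exactly -1.

Omitted value: -1.


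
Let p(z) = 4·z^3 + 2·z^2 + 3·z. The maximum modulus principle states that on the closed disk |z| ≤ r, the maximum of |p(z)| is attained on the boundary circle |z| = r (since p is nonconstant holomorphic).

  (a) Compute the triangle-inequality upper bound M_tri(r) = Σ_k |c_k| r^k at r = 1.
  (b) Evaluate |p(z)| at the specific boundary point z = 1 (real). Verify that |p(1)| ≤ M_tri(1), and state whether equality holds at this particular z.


Coefficients: c_0 = 0, c_1 = 3, c_2 = 2, c_3 = 4. Radius r = 1.
Part (a). Triangle bound: M_tri(r) = Σ_k |c_k| r^k
  = |0|·1^0 + |3|·1^1 + |2|·1^2 + |4|·1^3
  = 0 + 3 + 2 + 4 = 9.
This bounds M(r) := max_{|z|=r} |p(z)| from above; equality holds iff all terms c_k z^k can be made to align in phase at a single z on |z|=r.
Part (b). At z = 1 (real, on the circle |z| = r):
  p(1) = (0)·1^0 + (3)·1^1 + (2)·1^2 + (4)·1^3 = 9.
  |p(1)| = 9.
Since all nonzero coefficients share the same sign, |p(1)| = 9 = M_tri(1); the triangle bound is attained at z = 1, so in fact M(r) = 9.

M_tri(1) = 9; |p(1)| = 9; equality at z=1: yes.


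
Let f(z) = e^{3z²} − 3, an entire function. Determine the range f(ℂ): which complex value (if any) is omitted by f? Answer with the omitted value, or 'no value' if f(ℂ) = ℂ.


Little Picard bounds the complement of f(ℂ) to at most one point.
The exponent g(z) = 3z² is a nonconstant polynomial, hence surjective onto ℂ. So e^{g(z)} takes every value in {e^w : w ∈ ℂ} = ℂ ∖ {0}. Adding -3 shifts the range to ℂ ∖ {-3}. f omits exactly -3.

Omitted value: -3.


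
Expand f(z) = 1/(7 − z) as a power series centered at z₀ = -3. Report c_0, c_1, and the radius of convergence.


Let w = z − z₀, so z = z₀ + w.
Then 7 − z = 7 − (z₀ + w) = (7 − z₀) − w = 10 − w.
f(z) = 1/(10 − w) = (1/(10)) · 1/(1 − w/(10)) = Σ_{n≥0} w^n / (10)^(n+1).
So c_n = 1/(10)^(n+1):
  c_0 = 1/(10)^1 = 1/10.
  c_1 = 1/(10)^2 = 1/100.
The series is valid for |w/d| < 1, i.e. |z − z₀| < |d|.
Radius of convergence: R = |7 − z₀| = |10| = 10 (distance from z₀ to the singularity z = 7).

c_0 = 1/10, c_1 = 1/100; R = 10.


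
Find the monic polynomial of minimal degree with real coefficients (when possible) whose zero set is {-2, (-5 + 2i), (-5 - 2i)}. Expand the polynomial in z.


The polynomial is p(z) = ∏_{α ∈ S} (z − α), where S = {-2, (-5 + 2i), (-5 - 2i)}.
Expanding the product yields: p(z) = z^3 + 12·z^2 + 49·z + 58.
Note conjugate pairs combine to real quadratics: (z − (-5+2i))(z − (-5−2i)) = z² + 10z + 29.
The resulting polynomial has degree 3 and real coefficients as required.

p(z) = z^3 + 12·z^2 + 49·z + 58.


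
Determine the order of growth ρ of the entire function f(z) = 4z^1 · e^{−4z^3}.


M(r) = max_{|z|=r} |4|·|z|^1·|e^{−4z^3}| = 4·r^1 · e^{4r^3} (the factors attain their maxima compatibly on |z|=r). Then log M(r) = log 4 + 1·log r + 4r^3, dominated by the last term, so log log M(r) ~ 3·log r. The polynomial factor 4z^1 contributes only a log r term and does not affect the order. ρ = 3.
Therefore ρ = 3.

Order ρ = 3.


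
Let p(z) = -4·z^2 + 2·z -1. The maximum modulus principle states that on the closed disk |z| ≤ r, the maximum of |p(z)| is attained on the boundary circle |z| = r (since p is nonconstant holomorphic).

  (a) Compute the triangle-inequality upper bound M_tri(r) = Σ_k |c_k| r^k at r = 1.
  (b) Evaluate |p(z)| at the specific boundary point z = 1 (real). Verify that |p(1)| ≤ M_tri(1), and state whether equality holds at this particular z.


Coefficients: c_0 = -1, c_1 = 2, c_2 = -4. Radius r = 1.
Part (a). Triangle bound: M_tri(r) = Σ_k |c_k| r^k
  = |-1|·1^0 + |2|·1^1 + |-4|·1^2
  = 1 + 2 + 4 = 7.
This bounds M(r) := max_{|z|=r} |p(z)| from above; equality holds iff all terms c_k z^k can be made to align in phase at a single z on |z|=r.
Part (b). At z = 1 (real, on the circle |z| = r):
  p(1) = (-1)·1^0 + (2)·1^1 + (-4)·1^2 = -3.
  |p(1)| = 3.
Check: |p(1)| = 3 ≤ 7 = M_tri(1). ✓ Equality does not hold at z = 1 (the coefficients have mixed signs, so the terms do not all align in phase there).

M_tri(1) = 7; |p(1)| = 3; equality at z=1: no.


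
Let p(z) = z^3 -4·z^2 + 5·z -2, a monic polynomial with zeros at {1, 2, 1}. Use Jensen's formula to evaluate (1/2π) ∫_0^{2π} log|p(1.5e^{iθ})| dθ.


Zeros: 1, 1, 2; r = 1.5.
Inside |z| < r: 1, 1. Outside (|z| ≥ r): 2.
p(0) = -2, so log|p(0)| = log(2) = 0.6931.
Apply Jensen: I(r) = log|p(0)| + Σ_k log(r/|z_k|), summed over zeros inside |z| < r.
  log(r/|z_k|) for z_k = 1: log(1.5/1) = 0.4055
  log(r/|z_k|) for z_k = 1: log(1.5/1) = 0.4055
  Outside zeros (2) contribute nothing to the Jensen sum.
Sum over inside zeros: 0.8109.
I(r) = log|p(0)| + (inside sum) = 0.6931 + 0.8109 = 1.5041.
Note: since some zeros are outside |z| ≤ r, the simplified n·log(r) form does NOT apply — only the inside zeros contribute.

I(r) ≈ 1.5041.


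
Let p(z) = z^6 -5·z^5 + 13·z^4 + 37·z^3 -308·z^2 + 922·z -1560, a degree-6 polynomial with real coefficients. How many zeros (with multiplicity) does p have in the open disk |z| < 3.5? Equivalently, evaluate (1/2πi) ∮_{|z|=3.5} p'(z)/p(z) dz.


The zeros of p are: -4, 3, (2 + 3i), (2 - 3i), (1 + 3i), (1 - 3i).
Their magnitudes are: 4, 3, 3.606, 3.606, 3.162, 3.162.
Zeros with |z| < R = 3.5: 3, (1 + 3i), (1 - 3i).
Count = 3.
By the argument principle, (1/2πi) ∮_{|z|=R} p'(z)/p(z) dz equals exactly this count.

Number of zeros inside |z| < 3.5: 3.


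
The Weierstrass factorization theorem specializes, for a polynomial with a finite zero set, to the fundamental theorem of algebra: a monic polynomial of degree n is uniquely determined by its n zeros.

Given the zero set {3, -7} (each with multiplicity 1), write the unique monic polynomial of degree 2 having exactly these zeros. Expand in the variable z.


The polynomial is p(z) = ∏_{α ∈ S} (z − α), where S = {3, -7}.
Expanding the product yields: p(z) = z^2 + 4·z -21.
The resulting polynomial has degree 2 and real coefficients as required.

p(z) = z^2 + 4·z -21.


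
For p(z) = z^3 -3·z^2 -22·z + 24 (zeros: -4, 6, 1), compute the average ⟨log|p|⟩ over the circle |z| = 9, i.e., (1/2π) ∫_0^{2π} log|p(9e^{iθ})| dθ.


Zeros: -4, 1, 6; r = 9.
Inside |z| < r: -4, 1, 6. Outside (|z| ≥ r): ∅.
p(0) = 24, so log|p(0)| = log(24) = 3.1781.
Apply Jensen: I(r) = log|p(0)| + Σ_k log(r/|z_k|), summed over zeros inside |z| < r.
  log(r/|z_k|) for z_k = -4: log(9/4) = 0.8109
  log(r/|z_k|) for z_k = 6: log(9/6) = 0.4055
  log(r/|z_k|) for z_k = 1: log(9/1) = 2.1972
Sum over inside zeros: 3.4136.
I(r) = log|p(0)| + (inside sum) = 3.1781 + 3.4136 = 6.5917.
Closed form (all zeros inside, monic): I(r) = n·log(r) = 3·log(9) = 6.5917. ✓

I(r) ≈ 6.5917.


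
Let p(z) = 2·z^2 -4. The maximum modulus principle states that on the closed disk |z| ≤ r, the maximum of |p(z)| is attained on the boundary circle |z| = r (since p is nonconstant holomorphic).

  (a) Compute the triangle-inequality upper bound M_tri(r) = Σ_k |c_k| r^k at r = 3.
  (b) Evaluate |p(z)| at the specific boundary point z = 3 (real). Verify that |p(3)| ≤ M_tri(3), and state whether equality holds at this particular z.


Coefficients: c_0 = -4, c_1 = 0, c_2 = 2. Radius r = 3.
Part (a). Triangle bound: M_tri(r) = Σ_k |c_k| r^k
  = |-4|·3^0 + |0|·3^1 + |2|·3^2
  = 4 + 0 + 18 = 22.
This bounds M(r) := max_{|z|=r} |p(z)| from above; equality holds iff all terms c_k z^k can be made to align in phase at a single z on |z|=r.
Part (b). At z = 3 (real, on the circle |z| = r):
  p(3) = (-4)·3^0 + (0)·3^1 + (2)·3^2 = 14.
  |p(3)| = 14.
Check: |p(3)| = 14 ≤ 22 = M_tri(3). ✓ Equality does not hold at z = 3 (the coefficients have mixed signs, so the terms do not all align in phase there).

M_tri(3) = 22; |p(3)| = 14; equality at z=3: no.


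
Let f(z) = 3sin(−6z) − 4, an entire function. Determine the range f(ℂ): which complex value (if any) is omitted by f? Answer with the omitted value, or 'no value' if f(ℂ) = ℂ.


Little Picard bounds the complement of f(ℂ) to at most one point.
sin is entire and surjective onto ℂ: for every w ∈ ℂ, sin(ζ) = w has a solution ζ ∈ ℂ (e.g., via the complex inverse arcsin). With ζ = −6z this gives z = ζ/(-6). Then 3·sin(−6z) takes every value in 3·ℂ = ℂ, and adding -4 is a bijection of ℂ. So f is surjective and omits no value. (Note: only on the real line is sin bounded by [−1, 1].)

Omitted value: no value.


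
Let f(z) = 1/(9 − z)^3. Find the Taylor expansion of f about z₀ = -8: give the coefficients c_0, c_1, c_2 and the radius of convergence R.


Let w = z − z₀, so z = z₀ + w.
Then 9 − z = 9 − (z₀ + w) = (9 − z₀) − w = 17 − w.
f(z) = 1/(17 − w)^3 = (1/(17)^3) · (1 − w/(17))^{−3}.
By the binomial series (1−u)^{−3} = Σ_{n≥0} C(n+2, 2) u^n for |u|<1, with u = w/(17):
  c_n = C(n+2, 2) / (17)^(n+3).
  c_0 = 1/(17)^3 = 1/4913.
  c_1 = 3/(17)^4 = 3/83521.
  c_2 = 6/(17)^5 = 6/1419857.
The series is valid for |w/d| < 1, i.e. |z − z₀| < |d|.
Radius of convergence: R = |9 − z₀| = |17| = 17 (distance from z₀ to the singularity z = 9).

c_0 = 1/4913, c_1 = 3/83521, c_2 = 6/1419857; R = 17.


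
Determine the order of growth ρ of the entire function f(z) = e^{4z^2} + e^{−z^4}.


Each summand is entire of order 2 and 4 respectively (as in the single-exponential case). The order of a sum is at most the max of the orders, so ρ ≤ 4. For the lower bound: on |z|=r choose arg z so that -1z^4 is real positive; then |e^{-1z^4}| = e^{1r^4} while |e^{4z^2}| ≤ e^{4r^2} = o(e^{1r^4}). So |f| ≥ e^{1r^4}(1 − o(1)) and ρ ≥ 4. Hence ρ = max(2, 4) = 4.
Therefore ρ = 4.

Order ρ = 4.


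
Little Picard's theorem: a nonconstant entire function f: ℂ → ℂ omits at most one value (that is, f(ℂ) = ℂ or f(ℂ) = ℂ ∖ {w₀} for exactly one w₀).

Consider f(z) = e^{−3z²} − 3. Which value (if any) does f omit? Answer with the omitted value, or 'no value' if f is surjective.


Little Picard bounds the complement of f(ℂ) to at most one point.
The exponent g(z) = −3z² is a nonconstant polynomial, hence surjective onto ℂ. So e^{g(z)} takes every value in {e^w : w ∈ ℂ} = ℂ ∖ {0}. Adding -3 shifts the range to ℂ ∖ {-3}. f omits exactly -3.

Omitted value: -3.


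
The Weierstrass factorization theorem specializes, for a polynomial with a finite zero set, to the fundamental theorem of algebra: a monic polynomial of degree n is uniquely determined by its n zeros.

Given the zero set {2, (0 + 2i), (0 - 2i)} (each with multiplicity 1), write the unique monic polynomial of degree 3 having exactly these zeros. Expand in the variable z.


The polynomial is p(z) = ∏_{α ∈ S} (z − α), where S = {2, (0 + 2i), (0 - 2i)}.
Expanding the product yields: p(z) = z^3 -2·z^2 + 4·z -8.
Note conjugate pairs combine to real quadratics: (z − (0+2i))(z − (0−2i)) = z² + 4.
The resulting polynomial has degree 3 and real coefficients as required.

p(z) = z^3 -2·z^2 + 4·z -8.
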